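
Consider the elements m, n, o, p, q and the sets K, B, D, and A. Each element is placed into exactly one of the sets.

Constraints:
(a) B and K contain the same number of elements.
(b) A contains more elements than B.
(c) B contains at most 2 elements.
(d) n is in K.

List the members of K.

K = {n}

From (d): n ∈ K.
Suppose m ∈ K: no assignment then satisfies all the clues, so m ∉ K.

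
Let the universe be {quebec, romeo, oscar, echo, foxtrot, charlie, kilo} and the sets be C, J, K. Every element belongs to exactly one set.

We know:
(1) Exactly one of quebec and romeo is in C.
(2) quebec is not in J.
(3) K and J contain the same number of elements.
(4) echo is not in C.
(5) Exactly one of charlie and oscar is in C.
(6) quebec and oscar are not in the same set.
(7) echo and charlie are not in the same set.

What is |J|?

2

From (2): quebec ∉ J.
From (4): echo ∉ C.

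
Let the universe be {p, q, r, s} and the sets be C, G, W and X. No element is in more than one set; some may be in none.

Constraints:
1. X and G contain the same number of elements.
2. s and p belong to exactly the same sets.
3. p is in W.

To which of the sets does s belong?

s: W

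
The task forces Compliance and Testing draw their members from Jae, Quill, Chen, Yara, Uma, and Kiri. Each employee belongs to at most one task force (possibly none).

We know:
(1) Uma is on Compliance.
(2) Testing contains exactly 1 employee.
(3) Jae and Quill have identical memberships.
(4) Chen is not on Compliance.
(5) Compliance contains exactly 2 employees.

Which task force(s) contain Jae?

From (1): Uma ∈ Compliance.
From (4): Chen ∉ Compliance.
Suppose Jae ∈ Compliance: no assignment then satisfies all the clues, so Jae ∉ Compliance.

Jae: none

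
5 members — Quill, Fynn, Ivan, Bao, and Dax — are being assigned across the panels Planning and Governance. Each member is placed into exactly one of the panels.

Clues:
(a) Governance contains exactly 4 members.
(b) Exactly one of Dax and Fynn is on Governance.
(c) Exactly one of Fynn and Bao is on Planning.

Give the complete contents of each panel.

Planning = {Fynn}; Governance = {Bao, Dax, Ivan, Quill}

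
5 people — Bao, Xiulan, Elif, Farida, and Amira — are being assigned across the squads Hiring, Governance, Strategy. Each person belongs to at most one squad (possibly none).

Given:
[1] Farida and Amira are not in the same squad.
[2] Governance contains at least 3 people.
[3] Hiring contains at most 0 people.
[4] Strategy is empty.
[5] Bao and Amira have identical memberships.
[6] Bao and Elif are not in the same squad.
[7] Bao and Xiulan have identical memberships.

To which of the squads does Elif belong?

Elif: none

(3): Hiring already has 0, so the rest are out.
(4): Strategy already has 0, so the rest are out.
Suppose Elif ∈ Governance: no assignment then satisfies all the clues, so Elif ∉ Governance.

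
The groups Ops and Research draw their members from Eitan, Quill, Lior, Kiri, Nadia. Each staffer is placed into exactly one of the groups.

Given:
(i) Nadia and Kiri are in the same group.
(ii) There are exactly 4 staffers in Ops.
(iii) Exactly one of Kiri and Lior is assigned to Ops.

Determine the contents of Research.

Research = {Lior}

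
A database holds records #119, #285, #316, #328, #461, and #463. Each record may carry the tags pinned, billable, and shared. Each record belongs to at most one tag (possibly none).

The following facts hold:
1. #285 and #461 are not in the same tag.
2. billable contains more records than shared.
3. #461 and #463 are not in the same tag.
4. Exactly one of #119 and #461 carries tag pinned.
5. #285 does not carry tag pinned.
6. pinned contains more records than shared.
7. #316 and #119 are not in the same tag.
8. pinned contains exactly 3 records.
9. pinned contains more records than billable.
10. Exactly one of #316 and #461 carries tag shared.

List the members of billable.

billable = {#285, #316}

From (5): #285 ∉ pinned.
Suppose #119 ∈ billable: no assignment then satisfies all the clues, so #119 ∉ billable.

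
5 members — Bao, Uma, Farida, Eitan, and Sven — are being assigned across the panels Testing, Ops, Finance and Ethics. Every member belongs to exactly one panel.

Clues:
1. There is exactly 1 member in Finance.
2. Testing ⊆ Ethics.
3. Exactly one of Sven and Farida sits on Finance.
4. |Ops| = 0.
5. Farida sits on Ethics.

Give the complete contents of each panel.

Testing = {}; Ops = {}; Finance = {Sven}; Ethics = {Bao, Eitan, Farida, Uma}

From (5): Farida ∈ Ethics.
(3) (exactly one): Sven ∈ Finance.
(4): Ops already has 0, so the rest are out.
(1): Finance already has 1, so the rest are out.
Suppose Bao ∈ Testing: no assignment then satisfies all the clues, so Bao ∉ Testing.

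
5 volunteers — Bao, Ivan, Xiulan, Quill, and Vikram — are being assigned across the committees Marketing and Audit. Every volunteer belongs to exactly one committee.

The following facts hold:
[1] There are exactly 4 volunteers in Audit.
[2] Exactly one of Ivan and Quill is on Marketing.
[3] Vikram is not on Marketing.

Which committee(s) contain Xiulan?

Xiulan: Audit

From (3): Vikram ∉ Marketing.
Only one committee left: Vikram ∈ Audit.
Suppose Xiulan ∈ Marketing: no assignment then satisfies all the clues, so Xiulan ∉ Marketing.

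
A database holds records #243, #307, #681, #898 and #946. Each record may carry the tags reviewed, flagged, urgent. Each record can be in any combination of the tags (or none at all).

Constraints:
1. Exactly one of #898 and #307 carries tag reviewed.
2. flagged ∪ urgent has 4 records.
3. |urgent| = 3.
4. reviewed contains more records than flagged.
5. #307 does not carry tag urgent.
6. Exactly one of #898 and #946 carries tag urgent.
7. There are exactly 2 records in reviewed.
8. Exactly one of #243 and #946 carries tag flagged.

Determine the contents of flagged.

flagged = {#946}

From (5): #307 ∉ urgent.
Suppose #243 ∈ flagged: no assignment then satisfies all the clues, so #243 ∉ flagged.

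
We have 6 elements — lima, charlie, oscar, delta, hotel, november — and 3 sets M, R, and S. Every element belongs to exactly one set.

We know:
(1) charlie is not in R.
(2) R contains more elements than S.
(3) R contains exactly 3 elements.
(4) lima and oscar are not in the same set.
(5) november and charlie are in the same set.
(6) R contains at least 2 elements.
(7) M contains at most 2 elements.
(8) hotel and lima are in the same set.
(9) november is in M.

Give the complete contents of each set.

From (1): charlie ∉ R.
From (9): november ∈ M.
(5): charlie matches november: charlie ∈ M.
(7): M already has 2, so the rest are out.
Suppose lima ∉ R: no assignment then satisfies all the clues, so lima ∈ R.

M = {charlie, november}; R = {delta, hotel, lima}; S = {oscar}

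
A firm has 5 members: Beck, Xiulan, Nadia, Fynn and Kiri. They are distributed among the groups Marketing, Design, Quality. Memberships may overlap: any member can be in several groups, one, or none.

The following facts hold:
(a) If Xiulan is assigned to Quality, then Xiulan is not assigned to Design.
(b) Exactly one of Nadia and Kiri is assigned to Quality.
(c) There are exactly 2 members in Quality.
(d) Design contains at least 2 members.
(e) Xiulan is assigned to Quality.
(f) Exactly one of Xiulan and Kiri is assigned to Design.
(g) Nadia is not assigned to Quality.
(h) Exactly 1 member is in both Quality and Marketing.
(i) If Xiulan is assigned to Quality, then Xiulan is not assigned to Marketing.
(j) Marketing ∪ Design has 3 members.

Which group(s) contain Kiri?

Kiri: Design, Marketing, Quality

From (e): Xiulan ∈ Quality.
From (g): Nadia ∉ Quality.
(a): Xiulan ∉ Design.
(b) (exactly one): Kiri ∈ Quality.
(c): Quality already has 2, so the rest are out.
(f) (exactly one): Kiri ∈ Design.
(i): Xiulan ∉ Marketing.
Suppose Kiri ∉ Marketing: no assignment then satisfies all the clues, so Kiri ∈ Marketing.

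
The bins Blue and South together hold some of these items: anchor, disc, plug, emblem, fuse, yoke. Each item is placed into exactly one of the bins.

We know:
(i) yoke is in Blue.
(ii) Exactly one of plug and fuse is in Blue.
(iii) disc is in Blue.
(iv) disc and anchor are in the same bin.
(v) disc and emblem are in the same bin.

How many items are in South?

1

From (i): yoke ∈ Blue.
From (iii): disc ∈ Blue.
(iv): anchor matches disc: anchor ∈ Blue.
(v): emblem matches disc: emblem ∈ Blue.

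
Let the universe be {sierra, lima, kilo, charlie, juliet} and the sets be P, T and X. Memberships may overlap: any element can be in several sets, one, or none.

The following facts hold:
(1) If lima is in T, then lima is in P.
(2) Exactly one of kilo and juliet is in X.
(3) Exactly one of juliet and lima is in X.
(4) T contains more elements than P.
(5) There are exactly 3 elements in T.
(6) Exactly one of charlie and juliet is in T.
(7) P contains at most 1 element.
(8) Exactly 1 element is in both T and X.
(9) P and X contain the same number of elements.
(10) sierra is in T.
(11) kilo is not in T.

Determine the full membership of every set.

P = {lima}; T = {juliet, lima, sierra}; X = {juliet}

From (10): sierra ∈ T.
From (11): kilo ∉ T.
Suppose sierra ∈ P: no assignment then satisfies all the clues, so sierra ∉ P.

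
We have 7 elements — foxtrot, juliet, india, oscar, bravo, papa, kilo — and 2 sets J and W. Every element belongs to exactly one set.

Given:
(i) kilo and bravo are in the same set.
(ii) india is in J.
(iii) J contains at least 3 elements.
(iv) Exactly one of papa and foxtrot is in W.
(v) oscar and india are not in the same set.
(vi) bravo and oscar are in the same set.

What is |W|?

From (ii): india ∈ J.
(v): oscar ∉ J.
(vi): bravo matches oscar: bravo ∉ J.
Only one set left: oscar ∈ W.
Only one set left: bravo ∈ W.
(i): kilo matches bravo: kilo ∉ J.
(i): kilo matches bravo: kilo ∈ W.
Suppose juliet ∉ J: no assignment then satisfies all the clues, so juliet ∈ J.

4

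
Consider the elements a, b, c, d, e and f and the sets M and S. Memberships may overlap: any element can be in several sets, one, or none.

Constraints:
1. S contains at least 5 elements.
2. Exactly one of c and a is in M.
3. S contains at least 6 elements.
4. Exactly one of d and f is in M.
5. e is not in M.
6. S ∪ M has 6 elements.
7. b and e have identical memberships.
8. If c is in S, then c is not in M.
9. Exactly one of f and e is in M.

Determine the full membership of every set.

M = {a, f}; S = {a, b, c, d, e, f}

From (5): e ∉ M.
(3): only 6 candidates remain for S, so all are in.
(7): b matches e: b ∉ M.
(8): c ∉ M.
(9) (exactly one): f ∈ M.
(2) (exactly one): a ∈ M.
(4) (exactly one): d ∉ M.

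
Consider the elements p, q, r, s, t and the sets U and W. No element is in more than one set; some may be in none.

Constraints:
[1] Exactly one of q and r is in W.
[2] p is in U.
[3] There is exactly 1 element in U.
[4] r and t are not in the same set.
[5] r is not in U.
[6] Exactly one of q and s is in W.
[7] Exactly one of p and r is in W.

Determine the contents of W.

From (2): p ∈ U.
From (5): r ∉ U.
(3): U already has 1, so the rest are out.
(7) (exactly one): r ∈ W.
(1) (exactly one): q ∉ W.
(4): t ∉ W.
(6) (exactly one): s ∈ W.

W = {r, s}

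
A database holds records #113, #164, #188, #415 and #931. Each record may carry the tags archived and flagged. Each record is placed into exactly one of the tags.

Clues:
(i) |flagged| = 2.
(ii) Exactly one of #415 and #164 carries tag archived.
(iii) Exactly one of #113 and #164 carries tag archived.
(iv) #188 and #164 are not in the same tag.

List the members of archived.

archived = {#113, #188, #415}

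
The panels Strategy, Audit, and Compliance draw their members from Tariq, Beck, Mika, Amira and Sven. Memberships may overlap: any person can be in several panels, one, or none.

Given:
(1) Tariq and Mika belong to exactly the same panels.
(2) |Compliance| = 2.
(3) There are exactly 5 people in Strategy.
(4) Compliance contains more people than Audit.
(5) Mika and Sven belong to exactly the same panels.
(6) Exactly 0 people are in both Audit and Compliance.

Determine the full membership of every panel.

Strategy = {Amira, Beck, Mika, Sven, Tariq}; Audit = {}; Compliance = {Amira, Beck}

(3): only 5 candidates remain for Strategy, so all are in.
Suppose Tariq ∈ Audit: no assignment then satisfies all the clues, so Tariq ∉ Audit.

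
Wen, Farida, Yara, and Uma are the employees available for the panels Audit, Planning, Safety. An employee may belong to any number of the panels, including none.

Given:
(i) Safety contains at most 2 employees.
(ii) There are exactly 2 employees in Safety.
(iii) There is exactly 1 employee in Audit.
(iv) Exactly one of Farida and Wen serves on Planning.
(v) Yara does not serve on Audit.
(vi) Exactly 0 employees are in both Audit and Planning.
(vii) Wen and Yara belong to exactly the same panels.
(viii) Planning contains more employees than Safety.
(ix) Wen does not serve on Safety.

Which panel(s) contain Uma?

Uma: Planning, Safety

From (v): Yara ∉ Audit.
From (ix): Wen ∉ Safety.
(vii): Wen matches Yara: Wen ∉ Audit.
(vii): Yara matches Wen: Yara ∉ Safety.
(ii): only 2 candidates remain for Safety, so all are in.
Suppose Uma ∈ Audit: no assignment then satisfies all the clues, so Uma ∉ Audit.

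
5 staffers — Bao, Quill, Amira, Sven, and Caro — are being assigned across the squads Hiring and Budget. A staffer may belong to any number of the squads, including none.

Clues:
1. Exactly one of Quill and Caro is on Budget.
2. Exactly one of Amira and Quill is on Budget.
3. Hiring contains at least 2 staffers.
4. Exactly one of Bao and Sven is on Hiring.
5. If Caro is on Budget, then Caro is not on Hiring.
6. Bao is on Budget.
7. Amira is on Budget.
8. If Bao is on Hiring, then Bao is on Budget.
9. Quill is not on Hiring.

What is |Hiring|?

2

From (6): Bao ∈ Budget.
From (7): Amira ∈ Budget.
From (9): Quill ∉ Hiring.
(2) (exactly one): Quill ∉ Budget.
(1) (exactly one): Caro ∈ Budget.
(5): Caro ∉ Hiring.
Suppose Amira ∉ Hiring: no assignment then satisfies all the clues, so Amira ∈ Hiring.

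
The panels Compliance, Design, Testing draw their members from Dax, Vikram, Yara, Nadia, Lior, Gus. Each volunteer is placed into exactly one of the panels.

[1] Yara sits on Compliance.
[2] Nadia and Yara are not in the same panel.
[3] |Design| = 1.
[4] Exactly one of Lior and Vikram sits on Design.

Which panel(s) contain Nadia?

Nadia: Testing

From (1): Yara ∈ Compliance.
(2): Nadia ∉ Compliance.
Suppose Nadia ∈ Design: no assignment then satisfies all the clues, so Nadia ∉ Design.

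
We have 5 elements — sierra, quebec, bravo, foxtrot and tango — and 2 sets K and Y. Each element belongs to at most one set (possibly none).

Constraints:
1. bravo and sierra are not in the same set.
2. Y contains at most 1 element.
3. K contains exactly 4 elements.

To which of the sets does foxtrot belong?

foxtrot: K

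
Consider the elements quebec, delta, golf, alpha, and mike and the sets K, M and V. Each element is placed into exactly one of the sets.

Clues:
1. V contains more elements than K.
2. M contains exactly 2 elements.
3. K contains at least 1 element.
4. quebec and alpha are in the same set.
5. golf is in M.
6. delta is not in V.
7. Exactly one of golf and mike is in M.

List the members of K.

From (5): golf ∈ M.
From (6): delta ∉ V.
(7) (exactly one): mike ∉ M.
Suppose quebec ∈ K: no assignment then satisfies all the clues, so quebec ∉ K.

K = {mike}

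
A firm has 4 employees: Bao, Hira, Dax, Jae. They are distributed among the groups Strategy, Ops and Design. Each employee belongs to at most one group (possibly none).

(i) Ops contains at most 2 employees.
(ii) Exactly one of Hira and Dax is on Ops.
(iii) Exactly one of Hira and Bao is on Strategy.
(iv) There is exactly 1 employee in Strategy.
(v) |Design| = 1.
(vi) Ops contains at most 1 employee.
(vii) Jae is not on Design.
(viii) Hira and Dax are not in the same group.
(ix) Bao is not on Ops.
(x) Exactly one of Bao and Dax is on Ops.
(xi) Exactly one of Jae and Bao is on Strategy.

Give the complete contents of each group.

From (vii): Jae ∉ Design.
From (ix): Bao ∉ Ops.
(x) (exactly one): Dax ∈ Ops.
(ii) (exactly one): Hira ∉ Ops.
(vi): Ops already has 1, so the rest are out.
Suppose Bao ∉ Strategy: no assignment then satisfies all the clues, so Bao ∈ Strategy.

Strategy = {Bao}; Ops = {Dax}; Design = {Hira}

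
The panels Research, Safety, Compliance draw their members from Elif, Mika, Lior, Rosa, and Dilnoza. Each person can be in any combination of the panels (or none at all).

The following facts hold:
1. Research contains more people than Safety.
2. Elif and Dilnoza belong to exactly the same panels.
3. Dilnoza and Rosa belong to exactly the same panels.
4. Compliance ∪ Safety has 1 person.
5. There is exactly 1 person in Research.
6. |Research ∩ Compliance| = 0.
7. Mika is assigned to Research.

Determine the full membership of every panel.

Research = {Mika}; Safety = {}; Compliance = {Lior}

From (7): Mika ∈ Research.
(5): Research already has 1, so the rest are out.
Suppose Elif ∈ Safety: no assignment then satisfies all the clues, so Elif ∉ Safety.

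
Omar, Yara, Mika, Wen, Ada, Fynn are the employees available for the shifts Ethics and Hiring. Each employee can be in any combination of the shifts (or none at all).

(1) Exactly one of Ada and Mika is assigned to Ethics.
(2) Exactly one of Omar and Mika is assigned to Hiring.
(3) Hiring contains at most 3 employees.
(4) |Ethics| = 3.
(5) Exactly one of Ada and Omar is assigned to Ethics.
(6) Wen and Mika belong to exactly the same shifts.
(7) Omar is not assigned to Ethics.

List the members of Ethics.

Ethics = {Ada, Fynn, Yara}

From (7): Omar ∉ Ethics.
(5) (exactly one): Ada ∈ Ethics.
(1) (exactly one): Mika ∉ Ethics.
(6): Wen matches Mika: Wen ∉ Ethics.
(4): only 3 candidates remain for Ethics, so all are in.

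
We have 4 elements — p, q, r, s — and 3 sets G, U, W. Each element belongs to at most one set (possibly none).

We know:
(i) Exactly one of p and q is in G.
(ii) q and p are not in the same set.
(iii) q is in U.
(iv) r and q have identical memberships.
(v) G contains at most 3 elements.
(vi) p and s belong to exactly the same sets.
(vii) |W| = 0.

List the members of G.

G = {p, s}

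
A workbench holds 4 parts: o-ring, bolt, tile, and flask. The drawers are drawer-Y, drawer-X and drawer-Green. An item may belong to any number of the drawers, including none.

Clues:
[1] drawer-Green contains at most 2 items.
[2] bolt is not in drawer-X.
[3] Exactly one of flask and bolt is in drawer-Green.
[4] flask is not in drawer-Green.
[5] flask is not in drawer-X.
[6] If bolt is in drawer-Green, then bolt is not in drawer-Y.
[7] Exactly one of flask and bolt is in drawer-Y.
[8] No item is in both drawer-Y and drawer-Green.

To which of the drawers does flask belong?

From (2): bolt ∉ drawer-X.
From (4): flask ∉ drawer-Green.
From (5): flask ∉ drawer-X.
(3) (exactly one): bolt ∈ drawer-Green.
(6): bolt ∉ drawer-Y.
(7) (exactly one): flask ∈ drawer-Y.

flask: drawer-Y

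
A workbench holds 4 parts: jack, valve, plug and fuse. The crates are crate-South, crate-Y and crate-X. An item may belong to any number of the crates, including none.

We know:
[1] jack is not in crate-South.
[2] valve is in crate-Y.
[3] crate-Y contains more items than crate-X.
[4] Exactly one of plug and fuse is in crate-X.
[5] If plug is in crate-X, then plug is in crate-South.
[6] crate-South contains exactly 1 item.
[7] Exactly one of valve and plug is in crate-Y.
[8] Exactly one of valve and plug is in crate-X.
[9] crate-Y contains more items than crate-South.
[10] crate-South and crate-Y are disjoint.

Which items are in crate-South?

From (1): jack ∉ crate-South.
From (2): valve ∈ crate-Y.
(7) (exactly one): plug ∉ crate-Y.
(10) (disjoint): valve ∉ crate-South.
Suppose plug ∉ crate-South: no assignment then satisfies all the clues, so plug ∈ crate-South.

crate-South = {plug}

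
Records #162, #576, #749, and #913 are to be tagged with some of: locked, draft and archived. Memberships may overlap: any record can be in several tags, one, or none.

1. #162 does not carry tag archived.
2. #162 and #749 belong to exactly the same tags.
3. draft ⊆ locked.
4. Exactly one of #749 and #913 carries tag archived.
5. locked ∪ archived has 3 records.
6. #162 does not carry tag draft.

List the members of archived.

archived = {#913}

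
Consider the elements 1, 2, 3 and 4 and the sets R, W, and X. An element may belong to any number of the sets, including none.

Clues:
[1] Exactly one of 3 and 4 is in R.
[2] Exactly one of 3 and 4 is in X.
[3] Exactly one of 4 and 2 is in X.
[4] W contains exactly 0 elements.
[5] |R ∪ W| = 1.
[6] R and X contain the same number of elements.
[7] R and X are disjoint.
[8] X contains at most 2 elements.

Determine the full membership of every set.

R = {3}; W = {}; X = {4}

(4): W already has 0, so the rest are out.
Suppose 1 ∈ R: no assignment then satisfies all the clues, so 1 ∉ R.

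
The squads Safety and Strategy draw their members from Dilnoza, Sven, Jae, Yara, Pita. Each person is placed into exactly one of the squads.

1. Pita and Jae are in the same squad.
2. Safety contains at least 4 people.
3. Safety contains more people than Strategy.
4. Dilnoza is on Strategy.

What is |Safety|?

From (4): Dilnoza ∈ Strategy.
(2): only 4 candidates remain for Safety, so all are in.

4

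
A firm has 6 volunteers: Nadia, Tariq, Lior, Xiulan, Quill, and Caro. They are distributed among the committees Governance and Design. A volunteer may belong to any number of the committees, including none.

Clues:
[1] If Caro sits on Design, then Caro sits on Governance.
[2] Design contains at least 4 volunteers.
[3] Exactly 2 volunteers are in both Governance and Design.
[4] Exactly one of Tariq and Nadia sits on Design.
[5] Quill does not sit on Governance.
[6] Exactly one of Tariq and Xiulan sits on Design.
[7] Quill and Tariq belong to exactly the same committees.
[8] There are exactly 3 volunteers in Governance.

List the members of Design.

Design = {Caro, Lior, Quill, Tariq}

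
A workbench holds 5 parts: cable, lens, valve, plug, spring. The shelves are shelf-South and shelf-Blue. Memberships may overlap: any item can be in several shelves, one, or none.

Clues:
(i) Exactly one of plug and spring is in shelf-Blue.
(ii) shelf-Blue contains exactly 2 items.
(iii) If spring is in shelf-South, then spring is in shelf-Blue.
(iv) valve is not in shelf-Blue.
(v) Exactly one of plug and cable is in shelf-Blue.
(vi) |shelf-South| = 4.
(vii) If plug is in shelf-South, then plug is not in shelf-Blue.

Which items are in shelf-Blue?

shelf-Blue = {cable, spring}

From (iv): valve ∉ shelf-Blue.
Suppose cable ∉ shelf-Blue: no assignment then satisfies all the clues, so cable ∈ shelf-Blue.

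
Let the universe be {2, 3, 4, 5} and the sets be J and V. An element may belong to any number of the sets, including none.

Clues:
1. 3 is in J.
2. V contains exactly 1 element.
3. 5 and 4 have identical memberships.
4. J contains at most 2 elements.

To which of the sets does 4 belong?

4: none

From (1): 3 ∈ J.
Suppose 4 ∈ J: no assignment then satisfies all the clues, so 4 ∉ J.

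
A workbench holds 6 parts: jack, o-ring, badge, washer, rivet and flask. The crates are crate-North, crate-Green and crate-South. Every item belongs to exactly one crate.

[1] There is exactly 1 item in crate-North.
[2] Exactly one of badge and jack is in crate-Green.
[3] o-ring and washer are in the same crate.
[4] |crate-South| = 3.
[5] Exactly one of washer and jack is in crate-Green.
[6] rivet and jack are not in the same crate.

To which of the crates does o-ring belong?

o-ring: crate-South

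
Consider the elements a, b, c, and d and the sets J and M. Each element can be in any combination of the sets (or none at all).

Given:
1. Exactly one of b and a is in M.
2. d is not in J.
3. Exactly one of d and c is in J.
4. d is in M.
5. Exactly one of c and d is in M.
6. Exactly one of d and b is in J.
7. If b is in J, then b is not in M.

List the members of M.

From (2): d ∉ J.
From (4): d ∈ M.
(3) (exactly one): c ∈ J.
(5) (exactly one): c ∉ M.
(6) (exactly one): b ∈ J.
(7): b ∉ M.
(1) (exactly one): a ∈ M.

M = {a, d}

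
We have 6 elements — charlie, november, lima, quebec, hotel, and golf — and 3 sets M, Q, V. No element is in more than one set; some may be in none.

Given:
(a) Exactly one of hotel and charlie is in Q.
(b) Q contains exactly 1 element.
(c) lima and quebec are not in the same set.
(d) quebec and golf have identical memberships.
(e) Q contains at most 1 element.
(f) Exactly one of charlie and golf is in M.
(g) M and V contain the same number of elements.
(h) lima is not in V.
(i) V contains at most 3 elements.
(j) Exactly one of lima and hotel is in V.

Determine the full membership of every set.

M = {golf, quebec}; Q = {charlie}; V = {hotel, november}

From (h): lima ∉ V.
(j) (exactly one): hotel ∈ V.
(a) (exactly one): charlie ∈ Q.
(b): Q already has 1, so the rest are out.
(f) (exactly one): golf ∈ M.
(d): quebec matches golf: quebec ∈ M.
(c): lima ∉ M.
Suppose november ∈ M: no assignment then satisfies all the clues, so november ∉ M.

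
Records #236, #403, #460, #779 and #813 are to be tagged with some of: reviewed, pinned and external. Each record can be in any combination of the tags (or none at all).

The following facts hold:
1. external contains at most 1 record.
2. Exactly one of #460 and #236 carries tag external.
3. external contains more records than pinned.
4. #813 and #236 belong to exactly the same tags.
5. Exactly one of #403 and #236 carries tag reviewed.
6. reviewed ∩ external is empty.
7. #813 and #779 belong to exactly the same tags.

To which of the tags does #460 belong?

#460: external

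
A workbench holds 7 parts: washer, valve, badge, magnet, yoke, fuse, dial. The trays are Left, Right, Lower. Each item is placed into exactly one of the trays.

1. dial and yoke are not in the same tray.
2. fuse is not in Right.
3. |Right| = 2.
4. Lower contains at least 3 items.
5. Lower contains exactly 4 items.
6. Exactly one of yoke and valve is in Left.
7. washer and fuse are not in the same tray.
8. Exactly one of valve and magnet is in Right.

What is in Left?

Left = {yoke}

From (2): fuse ∉ Right.
Suppose washer ∈ Left: no assignment then satisfies all the clues, so washer ∉ Left.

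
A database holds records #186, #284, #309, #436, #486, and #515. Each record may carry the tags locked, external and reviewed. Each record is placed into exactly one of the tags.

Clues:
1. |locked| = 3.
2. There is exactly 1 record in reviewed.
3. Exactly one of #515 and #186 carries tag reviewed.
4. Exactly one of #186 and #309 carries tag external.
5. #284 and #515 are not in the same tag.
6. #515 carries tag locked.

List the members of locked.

From (6): #515 ∈ locked.
(3) (exactly one): #186 ∈ reviewed.
(4) (exactly one): #309 ∈ external.
(5): #284 ∉ locked.
(1): only 3 candidates remain for locked, so all are in.
(2): reviewed already has 1, so the rest are out.
Only one tag left: #284 ∈ external.

locked = {#436, #486, #515}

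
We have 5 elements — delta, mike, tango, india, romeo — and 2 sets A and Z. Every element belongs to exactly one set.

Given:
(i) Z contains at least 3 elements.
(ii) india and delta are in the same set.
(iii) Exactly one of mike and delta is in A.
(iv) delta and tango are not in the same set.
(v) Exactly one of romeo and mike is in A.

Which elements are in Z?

Z = {delta, india, romeo}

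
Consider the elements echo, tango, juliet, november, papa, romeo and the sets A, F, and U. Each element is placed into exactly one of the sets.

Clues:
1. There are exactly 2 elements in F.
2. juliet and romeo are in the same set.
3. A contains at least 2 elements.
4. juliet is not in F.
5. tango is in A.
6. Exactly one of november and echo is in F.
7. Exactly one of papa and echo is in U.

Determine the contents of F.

F = {november, papa}

From (4): juliet ∉ F.
From (5): tango ∈ A.
(2): romeo matches juliet: romeo ∉ F.
Suppose echo ∈ F: no assignment then satisfies all the clues, so echo ∉ F.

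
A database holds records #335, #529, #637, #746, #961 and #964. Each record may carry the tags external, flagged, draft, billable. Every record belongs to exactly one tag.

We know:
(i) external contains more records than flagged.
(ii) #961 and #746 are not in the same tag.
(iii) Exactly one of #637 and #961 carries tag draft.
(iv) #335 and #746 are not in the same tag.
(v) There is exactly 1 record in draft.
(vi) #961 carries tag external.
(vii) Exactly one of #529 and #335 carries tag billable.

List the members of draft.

draft = {#637}

From (vi): #961 ∈ external.
(ii): #746 ∉ external.
(iii) (exactly one): #637 ∈ draft.
(v): draft already has 1, so the rest are out.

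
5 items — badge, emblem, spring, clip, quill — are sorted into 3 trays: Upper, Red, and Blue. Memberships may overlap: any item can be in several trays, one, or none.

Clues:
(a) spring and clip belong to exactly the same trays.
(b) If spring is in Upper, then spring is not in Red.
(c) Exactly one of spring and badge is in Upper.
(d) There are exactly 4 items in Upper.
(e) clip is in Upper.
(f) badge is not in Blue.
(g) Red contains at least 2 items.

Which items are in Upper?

From (e): clip ∈ Upper.
From (f): badge ∉ Blue.
(a): spring matches clip: spring ∈ Upper.
(b): spring ∉ Red.
(c) (exactly one): badge ∉ Upper.
(d): only 4 candidates remain for Upper, so all are in.
(a): clip matches spring: clip ∉ Red.

Upper = {clip, emblem, quill, spring}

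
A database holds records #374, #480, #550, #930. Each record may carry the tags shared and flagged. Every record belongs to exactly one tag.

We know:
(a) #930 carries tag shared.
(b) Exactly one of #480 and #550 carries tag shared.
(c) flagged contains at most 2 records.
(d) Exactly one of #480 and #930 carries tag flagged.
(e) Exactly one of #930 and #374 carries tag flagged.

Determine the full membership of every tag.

From (a): #930 ∈ shared.
(d) (exactly one): #480 ∈ flagged.
(e) (exactly one): #374 ∈ flagged.
(b) (exactly one): #550 ∈ shared.

shared = {#550, #930}; flagged = {#374, #480}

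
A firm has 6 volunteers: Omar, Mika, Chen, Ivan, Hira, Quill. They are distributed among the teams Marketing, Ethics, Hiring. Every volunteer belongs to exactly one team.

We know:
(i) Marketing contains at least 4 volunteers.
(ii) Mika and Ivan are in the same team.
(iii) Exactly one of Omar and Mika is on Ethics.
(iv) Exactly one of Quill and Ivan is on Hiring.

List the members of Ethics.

Ethics = {Omar}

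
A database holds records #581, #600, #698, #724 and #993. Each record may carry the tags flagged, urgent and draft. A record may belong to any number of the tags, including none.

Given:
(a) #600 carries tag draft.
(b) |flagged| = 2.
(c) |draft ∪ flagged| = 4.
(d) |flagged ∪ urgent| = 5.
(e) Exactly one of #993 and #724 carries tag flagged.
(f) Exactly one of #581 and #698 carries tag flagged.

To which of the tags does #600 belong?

#600: draft, urgent

From (a): #600 ∈ draft.
Suppose #600 ∈ flagged: no assignment then satisfies all the clues, so #600 ∉ flagged.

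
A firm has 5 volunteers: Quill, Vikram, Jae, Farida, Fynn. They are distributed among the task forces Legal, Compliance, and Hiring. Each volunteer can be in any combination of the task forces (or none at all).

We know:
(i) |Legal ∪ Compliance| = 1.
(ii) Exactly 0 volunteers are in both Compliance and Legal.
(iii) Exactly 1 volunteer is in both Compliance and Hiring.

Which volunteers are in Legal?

Legal = {}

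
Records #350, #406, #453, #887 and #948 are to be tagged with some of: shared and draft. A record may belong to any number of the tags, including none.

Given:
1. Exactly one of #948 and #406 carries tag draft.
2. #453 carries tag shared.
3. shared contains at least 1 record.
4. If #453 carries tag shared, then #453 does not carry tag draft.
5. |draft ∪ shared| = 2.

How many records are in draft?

From (2): #453 ∈ shared.
(4): #453 ∉ draft.
Suppose #350 ∈ shared: no assignment then satisfies all the clues, so #350 ∉ shared.

1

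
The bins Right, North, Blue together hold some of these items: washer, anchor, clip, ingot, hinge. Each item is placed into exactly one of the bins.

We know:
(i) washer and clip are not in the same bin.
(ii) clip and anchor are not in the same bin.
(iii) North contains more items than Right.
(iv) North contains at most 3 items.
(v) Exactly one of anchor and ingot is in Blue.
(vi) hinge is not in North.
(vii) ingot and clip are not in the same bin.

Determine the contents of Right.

Right = {clip}

From (vi): hinge ∉ North.
Suppose washer ∈ Right: no assignment then satisfies all the clues, so washer ∉ Right.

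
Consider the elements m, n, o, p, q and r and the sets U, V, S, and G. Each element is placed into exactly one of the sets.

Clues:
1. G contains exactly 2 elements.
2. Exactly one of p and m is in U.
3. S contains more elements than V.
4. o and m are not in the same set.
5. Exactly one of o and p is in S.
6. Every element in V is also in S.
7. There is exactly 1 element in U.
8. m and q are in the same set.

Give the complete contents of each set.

U = {p}; V = {}; S = {n, o, r}; G = {m, q}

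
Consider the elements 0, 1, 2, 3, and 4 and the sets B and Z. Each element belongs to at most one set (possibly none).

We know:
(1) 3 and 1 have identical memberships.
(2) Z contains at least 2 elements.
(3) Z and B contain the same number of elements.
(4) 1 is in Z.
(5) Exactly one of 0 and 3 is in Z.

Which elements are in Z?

Z = {1, 3}

From (4): 1 ∈ Z.
(1): 3 matches 1: 3 ∉ B.
(1): 3 matches 1: 3 ∈ Z.
(5) (exactly one): 0 ∉ Z.
Suppose 2 ∈ Z: no assignment then satisfies all the clues, so 2 ∉ Z.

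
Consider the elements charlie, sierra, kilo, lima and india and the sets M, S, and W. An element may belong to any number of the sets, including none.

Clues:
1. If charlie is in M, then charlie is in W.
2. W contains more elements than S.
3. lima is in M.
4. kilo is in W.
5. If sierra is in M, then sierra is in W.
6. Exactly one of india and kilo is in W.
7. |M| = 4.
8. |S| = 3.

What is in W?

W = {charlie, kilo, lima, sierra}

From (3): lima ∈ M.
From (4): kilo ∈ W.
(6) (exactly one): india ∉ W.
Suppose charlie ∉ W: no assignment then satisfies all the clues, so charlie ∈ W.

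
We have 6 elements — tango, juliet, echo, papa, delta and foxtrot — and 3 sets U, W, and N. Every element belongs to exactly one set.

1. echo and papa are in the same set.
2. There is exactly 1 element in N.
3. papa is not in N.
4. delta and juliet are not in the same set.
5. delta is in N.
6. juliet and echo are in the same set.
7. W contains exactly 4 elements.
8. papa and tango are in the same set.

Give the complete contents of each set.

U = {foxtrot}; W = {echo, juliet, papa, tango}; N = {delta}

From (3): papa ∉ N.
From (5): delta ∈ N.
(1): echo matches papa: echo ∉ N.
(2): N already has 1, so the rest are out.
Suppose tango ∈ U: no assignment then satisfies all the clues, so tango ∉ U.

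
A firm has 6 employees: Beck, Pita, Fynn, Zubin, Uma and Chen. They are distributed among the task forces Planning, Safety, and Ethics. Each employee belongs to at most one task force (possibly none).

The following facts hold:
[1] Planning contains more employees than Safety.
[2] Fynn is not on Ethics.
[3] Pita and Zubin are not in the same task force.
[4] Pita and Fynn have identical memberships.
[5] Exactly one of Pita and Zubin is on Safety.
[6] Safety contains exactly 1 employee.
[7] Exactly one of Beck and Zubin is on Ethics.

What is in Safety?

Safety = {Zubin}

From (2): Fynn ∉ Ethics.
(4): Pita matches Fynn: Pita ∉ Ethics.
Suppose Beck ∈ Safety: no assignment then satisfies all the clues, so Beck ∉ Safety.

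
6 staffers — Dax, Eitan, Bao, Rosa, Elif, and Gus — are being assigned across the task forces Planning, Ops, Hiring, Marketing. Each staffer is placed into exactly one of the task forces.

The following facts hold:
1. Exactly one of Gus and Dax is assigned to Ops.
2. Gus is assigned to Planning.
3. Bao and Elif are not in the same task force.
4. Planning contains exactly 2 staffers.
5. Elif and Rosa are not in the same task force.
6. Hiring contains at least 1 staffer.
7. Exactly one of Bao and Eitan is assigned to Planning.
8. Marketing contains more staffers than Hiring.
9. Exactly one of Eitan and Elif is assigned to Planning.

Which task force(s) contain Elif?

From (2): Gus ∈ Planning.
(1) (exactly one): Dax ∈ Ops.
Suppose Elif ∈ Planning: no assignment then satisfies all the clues, so Elif ∉ Planning.

Elif: Hiring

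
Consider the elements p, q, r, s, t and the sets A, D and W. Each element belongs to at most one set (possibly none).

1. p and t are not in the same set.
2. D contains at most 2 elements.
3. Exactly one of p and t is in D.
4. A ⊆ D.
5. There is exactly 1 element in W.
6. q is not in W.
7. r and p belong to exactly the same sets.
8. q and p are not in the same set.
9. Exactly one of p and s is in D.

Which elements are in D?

From (6): q ∉ W.
Suppose p ∉ D: no assignment then satisfies all the clues, so p ∈ D.

D = {p, r}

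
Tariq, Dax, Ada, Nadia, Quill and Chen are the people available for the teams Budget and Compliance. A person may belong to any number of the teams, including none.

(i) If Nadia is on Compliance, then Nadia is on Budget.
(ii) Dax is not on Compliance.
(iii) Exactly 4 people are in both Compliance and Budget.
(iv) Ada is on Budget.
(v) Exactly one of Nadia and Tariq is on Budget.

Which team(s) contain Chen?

From (ii): Dax ∉ Compliance.
From (iv): Ada ∈ Budget.
Suppose Chen ∉ Budget: no assignment then satisfies all the clues, so Chen ∈ Budget.

Chen: Budget, Compliance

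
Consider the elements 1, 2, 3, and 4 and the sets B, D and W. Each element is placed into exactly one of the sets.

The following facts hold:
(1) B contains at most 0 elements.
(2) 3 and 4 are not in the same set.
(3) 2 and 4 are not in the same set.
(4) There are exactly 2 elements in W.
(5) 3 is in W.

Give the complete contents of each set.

B = {}; D = {1, 4}; W = {2, 3}

From (5): 3 ∈ W.
(1): B already has 0, so the rest are out.
(2): 4 ∉ W.
Only one set left: 4 ∈ D.
(3): 2 ∉ D.
Only one set left: 2 ∈ W.
(4): W already has 2, so the rest are out.
Only one set left: 1 ∈ D.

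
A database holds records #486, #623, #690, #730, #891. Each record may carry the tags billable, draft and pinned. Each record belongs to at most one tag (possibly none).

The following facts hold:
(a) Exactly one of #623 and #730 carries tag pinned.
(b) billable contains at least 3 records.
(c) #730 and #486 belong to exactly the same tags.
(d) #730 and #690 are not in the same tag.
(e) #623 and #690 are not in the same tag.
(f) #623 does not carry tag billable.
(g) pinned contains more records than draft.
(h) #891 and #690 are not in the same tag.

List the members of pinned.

pinned = {#623}

From (f): #623 ∉ billable.
Suppose #486 ∈ pinned: no assignment then satisfies all the clues, so #486 ∉ pinned.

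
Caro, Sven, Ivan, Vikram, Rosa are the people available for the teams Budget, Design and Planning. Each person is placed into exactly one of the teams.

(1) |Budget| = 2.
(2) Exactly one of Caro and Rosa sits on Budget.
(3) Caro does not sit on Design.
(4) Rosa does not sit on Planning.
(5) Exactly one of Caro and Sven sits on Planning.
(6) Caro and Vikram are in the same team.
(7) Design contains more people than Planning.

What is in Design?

Design = {Ivan, Rosa}

From (3): Caro ∉ Design.
From (4): Rosa ∉ Planning.
(6): Vikram matches Caro: Vikram ∉ Design.
Suppose Sven ∈ Design: no assignment then satisfies all the clues, so Sven ∉ Design.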